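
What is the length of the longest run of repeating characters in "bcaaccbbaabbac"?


Input: "bcaaccbbaabbac"
Scanning for longest run:
  Position 1 ('c'): new char, reset run to 1
  Position 2 ('a'): new char, reset run to 1
  Position 3 ('a'): continues run of 'a', length=2
  Position 4 ('c'): new char, reset run to 1
  Position 5 ('c'): continues run of 'c', length=2
  Position 6 ('b'): new char, reset run to 1
  Position 7 ('b'): continues run of 'b', length=2
  Position 8 ('a'): new char, reset run to 1
  Position 9 ('a'): continues run of 'a', length=2
  Position 10 ('b'): new char, reset run to 1
  Position 11 ('b'): continues run of 'b', length=2
  Position 12 ('a'): new char, reset run to 1
  Position 13 ('c'): new char, reset run to 1
Longest run: 'a' with length 2

2


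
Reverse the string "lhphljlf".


Input: lhphljlf
Reading characters right to left:
  Position 7: 'f'
  Position 6: 'l'
  Position 5: 'j'
  Position 4: 'l'
  Position 3: 'h'
  Position 2: 'p'
  Position 1: 'h'
  Position 0: 'l'
Reversed: fljlhphl

fljlhphl


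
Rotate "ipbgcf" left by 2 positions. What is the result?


Input: "ipbgcf", rotate left by 2
First 2 characters: "ip"
Remaining characters: "bgcf"
Concatenate remaining + first: "bgcf" + "ip" = "bgcfip"

bgcfip


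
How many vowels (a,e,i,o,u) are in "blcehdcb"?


Input: blcehdcb
Checking each character:
  'b' at position 0: consonant
  'l' at position 1: consonant
  'c' at position 2: consonant
  'e' at position 3: vowel (running total: 1)
  'h' at position 4: consonant
  'd' at position 5: consonant
  'c' at position 6: consonant
  'b' at position 7: consonant
Total vowels: 1

1


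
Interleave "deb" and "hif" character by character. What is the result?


Interleaving "deb" and "hif":
  Position 0: 'd' from first, 'h' from second => "dh"
  Position 1: 'e' from first, 'i' from second => "ei"
  Position 2: 'b' from first, 'f' from second => "bf"
Result: dheibf

dheibf


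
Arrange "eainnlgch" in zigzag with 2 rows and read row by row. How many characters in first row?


Zigzag "eainnlgch" into 2 rows:
Placing characters:
  'e' => row 0
  'a' => row 1
  'i' => row 0
  'n' => row 1
  'n' => row 0
  'l' => row 1
  'g' => row 0
  'c' => row 1
  'h' => row 0
Rows:
  Row 0: "eingh"
  Row 1: "anlc"
First row length: 5

5


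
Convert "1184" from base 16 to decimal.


Input: "1184" in base 16
Positional expansion:
  Digit '1' (value 1) x 16^3 = 4096
  Digit '1' (value 1) x 16^2 = 256
  Digit '8' (value 8) x 16^1 = 128
  Digit '4' (value 4) x 16^0 = 4
Sum = 4484

4484


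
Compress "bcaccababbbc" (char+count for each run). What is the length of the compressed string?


Input: bcaccababbbc
Runs:
  'b' x 1 => "b1"
  'c' x 1 => "c1"
  'a' x 1 => "a1"
  'c' x 2 => "c2"
  'a' x 1 => "a1"
  'b' x 1 => "b1"
  'a' x 1 => "a1"
  'b' x 3 => "b3"
  'c' x 1 => "c1"
Compressed: "b1c1a1c2a1b1a1b3c1"
Compressed length: 18

18


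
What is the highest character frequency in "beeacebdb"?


Input: beeacebdb
Character counts:
  'a': 1
  'b': 3
  'c': 1
  'd': 1
  'e': 3
Maximum frequency: 3

3


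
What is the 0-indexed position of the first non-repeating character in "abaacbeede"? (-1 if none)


Input: abaacbeede
Character frequencies:
  'a': 3
  'b': 2
  'c': 1
  'd': 1
  'e': 3
Scanning left to right for freq == 1:
  Position 0 ('a'): freq=3, skip
  Position 1 ('b'): freq=2, skip
  Position 2 ('a'): freq=3, skip
  Position 3 ('a'): freq=3, skip
  Position 4 ('c'): unique! => answer = 4

4


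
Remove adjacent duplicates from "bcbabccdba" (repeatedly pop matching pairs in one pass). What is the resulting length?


Input: bcbabccdba
Stack-based adjacent duplicate removal:
  Read 'b': push. Stack: b
  Read 'c': push. Stack: bc
  Read 'b': push. Stack: bcb
  Read 'a': push. Stack: bcba
  Read 'b': push. Stack: bcbab
  Read 'c': push. Stack: bcbabc
  Read 'c': matches stack top 'c' => pop. Stack: bcbab
  Read 'd': push. Stack: bcbabd
  Read 'b': push. Stack: bcbabdb
  Read 'a': push. Stack: bcbabdba
Final stack: "bcbabdba" (length 8)

8


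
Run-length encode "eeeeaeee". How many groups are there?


Input: eeeeaeee
Scanning for consecutive runs:
  Group 1: 'e' x 4 (positions 0-3)
  Group 2: 'a' x 1 (positions 4-4)
  Group 3: 'e' x 3 (positions 5-7)
Total groups: 3

3


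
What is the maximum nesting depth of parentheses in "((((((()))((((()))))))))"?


Input: "((((((()))((((()))))))))"
Tracking depth:
  Position 0 '(': depth becomes 1
  Position 1 '(': depth becomes 2
  Position 2 '(': depth becomes 3
  Position 3 '(': depth becomes 4
  Position 4 '(': depth becomes 5
  Position 5 '(': depth becomes 6
  Position 6 '(': depth becomes 7
  Position 7 ')': depth becomes 6
  Position 8 ')': depth becomes 5
  Position 9 ')': depth becomes 4
  Position 10 '(': depth becomes 5
  Position 11 '(': depth becomes 6
  Position 12 '(': depth becomes 7
  Position 13 '(': depth becomes 8
  Position 14 '(': depth becomes 9
  Position 15 ')': depth becomes 8
  Position 16 ')': depth becomes 7
  Position 17 ')': depth becomes 6
  Position 18 ')': depth becomes 5
  Position 19 ')': depth becomes 4
  Position 20 ')': depth becomes 3
  Position 21 ')': depth becomes 2
  Position 22 ')': depth becomes 1
  Position 23 ')': depth becomes 0
Maximum depth reached: 9

9


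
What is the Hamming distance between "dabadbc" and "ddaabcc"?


Comparing "dabadbc" and "ddaabcc" position by position:
  Position 0: 'd' vs 'd' => same
  Position 1: 'a' vs 'd' => differ
  Position 2: 'b' vs 'a' => differ
  Position 3: 'a' vs 'a' => same
  Position 4: 'd' vs 'b' => differ
  Position 5: 'b' vs 'c' => differ
  Position 6: 'c' vs 'c' => same
Total differences (Hamming distance): 4

4


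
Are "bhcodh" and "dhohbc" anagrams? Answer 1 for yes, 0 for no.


Strings: "bhcodh", "dhohbc"
Sorted first:  bcdhho
Sorted second: bcdhho
Sorted forms match => anagrams

1


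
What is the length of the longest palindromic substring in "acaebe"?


Input: "acaebe"
Checking substrings for palindromes:
  [0:3] "aca" (len 3) => palindrome
  [3:6] "ebe" (len 3) => palindrome
Longest palindromic substring: "aca" with length 3

3


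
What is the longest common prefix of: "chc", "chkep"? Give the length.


Words: chc, chkep
  Position 0: all 'c' => match
  Position 1: all 'h' => match
  Position 2: ('c', 'k') => mismatch, stop
LCP = "ch" (length 2)

2


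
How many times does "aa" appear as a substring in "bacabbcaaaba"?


Searching for "aa" in "bacabbcaaaba"
Scanning each position:
  Position 0: "ba" => no
  Position 1: "ac" => no
  Position 2: "ca" => no
  Position 3: "ab" => no
  Position 4: "bb" => no
  Position 5: "bc" => no
  Position 6: "ca" => no
  Position 7: "aa" => MATCH
  Position 8: "aa" => MATCH
  Position 9: "ab" => no
  Position 10: "ba" => no
Total occurrences: 2

2


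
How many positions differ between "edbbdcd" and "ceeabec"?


Comparing "edbbdcd" and "ceeabec" position by position:
  Position 0: 'e' vs 'c' => DIFFER
  Position 1: 'd' vs 'e' => DIFFER
  Position 2: 'b' vs 'e' => DIFFER
  Position 3: 'b' vs 'a' => DIFFER
  Position 4: 'd' vs 'b' => DIFFER
  Position 5: 'c' vs 'e' => DIFFER
  Position 6: 'd' vs 'c' => DIFFER
Positions that differ: 7

7


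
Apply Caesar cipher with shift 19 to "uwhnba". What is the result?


Caesar cipher: shift "uwhnba" by 19
  'u' (pos 20) + 19 = pos 13 = 'n'
  'w' (pos 22) + 19 = pos 15 = 'p'
  'h' (pos 7) + 19 = pos 0 = 'a'
  'n' (pos 13) + 19 = pos 6 = 'g'
  'b' (pos 1) + 19 = pos 20 = 'u'
  'a' (pos 0) + 19 = pos 19 = 't'
Result: npagut

npagut


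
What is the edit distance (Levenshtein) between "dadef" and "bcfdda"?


Computing edit distance: "dadef" -> "bcfdda"
DP table:
           b    c    f    d    d    a
      0    1    2    3    4    5    6
  d   1    1    2    3    3    4    5
  a   2    2    2    3    4    4    4
  d   3    3    3    3    3    4    5
  e   4    4    4    4    4    4    5
  f   5    5    5    4    5    5    5
Edit distance = dp[5][6] = 5

5


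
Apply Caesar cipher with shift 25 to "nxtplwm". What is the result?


Caesar cipher: shift "nxtplwm" by 25
  'n' (pos 13) + 25 = pos 12 = 'm'
  'x' (pos 23) + 25 = pos 22 = 'w'
  't' (pos 19) + 25 = pos 18 = 's'
  'p' (pos 15) + 25 = pos 14 = 'o'
  'l' (pos 11) + 25 = pos 10 = 'k'
  'w' (pos 22) + 25 = pos 21 = 'v'
  'm' (pos 12) + 25 = pos 11 = 'l'
Result: mwsokvl

mwsokvl


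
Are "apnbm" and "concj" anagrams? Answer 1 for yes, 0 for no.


Strings: "apnbm", "concj"
Sorted first:  abmnp
Sorted second: ccjno
Differ at position 0: 'a' vs 'c' => not anagrams

0


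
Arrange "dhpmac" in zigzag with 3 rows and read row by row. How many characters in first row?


Zigzag "dhpmac" into 3 rows:
Placing characters:
  'd' => row 0
  'h' => row 1
  'p' => row 2
  'm' => row 1
  'a' => row 0
  'c' => row 1
Rows:
  Row 0: "da"
  Row 1: "hmc"
  Row 2: "p"
First row length: 2

2


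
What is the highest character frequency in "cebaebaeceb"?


Input: cebaebaeceb
Character counts:
  'a': 2
  'b': 3
  'c': 2
  'e': 4
Maximum frequency: 4

4


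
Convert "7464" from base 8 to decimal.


Input: "7464" in base 8
Positional expansion:
  Digit '7' (value 7) x 8^3 = 3584
  Digit '4' (value 4) x 8^2 = 256
  Digit '6' (value 6) x 8^1 = 48
  Digit '4' (value 4) x 8^0 = 4
Sum = 3892

3892


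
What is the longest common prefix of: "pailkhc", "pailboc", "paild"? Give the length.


Words: pailkhc, pailboc, paild
  Position 0: all 'p' => match
  Position 1: all 'a' => match
  Position 2: all 'i' => match
  Position 3: all 'l' => match
  Position 4: ('k', 'b', 'd') => mismatch, stop
LCP = "pail" (length 4)

4


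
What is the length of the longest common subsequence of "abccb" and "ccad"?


LCS of "abccb" and "ccad"
DP table:
           c    c    a    d
      0    0    0    0    0
  a   0    0    0    1    1
  b   0    0    0    1    1
  c   0    1    1    1    1
  c   0    1    2    2    2
  b   0    1    2    2    2
LCS length = dp[5][4] = 2

2


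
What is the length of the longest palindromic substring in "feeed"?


Input: "feeed"
Checking substrings for palindromes:
  [1:4] "eee" (len 3) => palindrome
  [1:3] "ee" (len 2) => palindrome
  [2:4] "ee" (len 2) => palindrome
Longest palindromic substring: "eee" with length 3

3


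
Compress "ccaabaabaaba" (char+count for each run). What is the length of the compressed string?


Input: ccaabaabaaba
Runs:
  'c' x 2 => "c2"
  'a' x 2 => "a2"
  'b' x 1 => "b1"
  'a' x 2 => "a2"
  'b' x 1 => "b1"
  'a' x 2 => "a2"
  'b' x 1 => "b1"
  'a' x 1 => "a1"
Compressed: "c2a2b1a2b1a2b1a1"
Compressed length: 16

16


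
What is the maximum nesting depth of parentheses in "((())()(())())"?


Input: "((())()(())())"
Tracking depth:
  Position 0 '(': depth becomes 1
  Position 1 '(': depth becomes 2
  Position 2 '(': depth becomes 3
  Position 3 ')': depth becomes 2
  Position 4 ')': depth becomes 1
  Position 5 '(': depth becomes 2
  Position 6 ')': depth becomes 1
  Position 7 '(': depth becomes 2
  Position 8 '(': depth becomes 3
  Position 9 ')': depth becomes 2
  Position 10 ')': depth becomes 1
  Position 11 '(': depth becomes 2
  Position 12 ')': depth becomes 1
  Position 13 ')': depth becomes 0
Maximum depth reached: 3

3


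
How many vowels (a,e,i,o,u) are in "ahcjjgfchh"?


Input: ahcjjgfchh
Checking each character:
  'a' at position 0: vowel (running total: 1)
  'h' at position 1: consonant
  'c' at position 2: consonant
  'j' at position 3: consonant
  'j' at position 4: consonant
  'g' at position 5: consonant
  'f' at position 6: consonant
  'c' at position 7: consonant
  'h' at position 8: consonant
  'h' at position 9: consonant
Total vowels: 1

1


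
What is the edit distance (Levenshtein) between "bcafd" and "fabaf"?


Computing edit distance: "bcafd" -> "fabaf"
DP table:
           f    a    b    a    f
      0    1    2    3    4    5
  b   1    1    2    2    3    4
  c   2    2    2    3    3    4
  a   3    3    2    3    3    4
  f   4    3    3    3    4    3
  d   5    4    4    4    4    4
Edit distance = dp[5][5] = 4

4


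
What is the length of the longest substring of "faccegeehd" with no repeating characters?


Input: "faccegeehd"
Sliding window (track last position of each char):
  Position 0 ('f'): window [0,0] length 1 -- new best
  Position 1 ('a'): window [0,1] length 2 -- new best
  Position 2 ('c'): window [0,2] length 3 -- new best
  Position 3 ('c'): repeat (last at 2), move window start to 3
  Position 3 ('c'): window [3,3] length 1
  Position 4 ('e'): window [3,4] length 2
  Position 5 ('g'): window [3,5] length 3
  Position 6 ('e'): repeat (last at 4), move window start to 5
  Position 6 ('e'): window [5,6] length 2
  Position 7 ('e'): repeat (last at 6), move window start to 7
  Position 7 ('e'): window [7,7] length 1
  Position 8 ('h'): window [7,8] length 2
  Position 9 ('d'): window [7,9] length 3
Longest substring with no repeats: "fac" with length 3

3


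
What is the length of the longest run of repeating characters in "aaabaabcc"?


Input: "aaabaabcc"
Scanning for longest run:
  Position 1 ('a'): continues run of 'a', length=2
  Position 2 ('a'): continues run of 'a', length=3
  Position 3 ('b'): new char, reset run to 1
  Position 4 ('a'): new char, reset run to 1
  Position 5 ('a'): continues run of 'a', length=2
  Position 6 ('b'): new char, reset run to 1
  Position 7 ('c'): new char, reset run to 1
  Position 8 ('c'): continues run of 'c', length=2
Longest run: 'a' with length 3

3


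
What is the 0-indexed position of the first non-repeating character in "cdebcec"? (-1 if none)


Input: cdebcec
Character frequencies:
  'b': 1
  'c': 3
  'd': 1
  'e': 2
Scanning left to right for freq == 1:
  Position 0 ('c'): freq=3, skip
  Position 1 ('d'): unique! => answer = 1

1


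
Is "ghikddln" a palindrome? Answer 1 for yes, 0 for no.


Input: ghikddln
Reversed: nlddkihg
  Compare pos 0 ('g') with pos 7 ('n'): MISMATCH
  Compare pos 1 ('h') with pos 6 ('l'): MISMATCH
  Compare pos 2 ('i') with pos 5 ('d'): MISMATCH
  Compare pos 3 ('k') with pos 4 ('d'): MISMATCH
Result: not a palindrome

0


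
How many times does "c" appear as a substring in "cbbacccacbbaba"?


Searching for "c" in "cbbacccacbbaba"
Scanning each position:
  Position 0: "c" => MATCH
  Position 1: "b" => no
  Position 2: "b" => no
  Position 3: "a" => no
  Position 4: "c" => MATCH
  Position 5: "c" => MATCH
  Position 6: "c" => MATCH
  Position 7: "a" => no
  Position 8: "c" => MATCH
  Position 9: "b" => no
  Position 10: "b" => no
  Position 11: "a" => no
  Position 12: "b" => no
  Position 13: "a" => no
Total occurrences: 5

5


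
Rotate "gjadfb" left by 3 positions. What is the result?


Input: "gjadfb", rotate left by 3
First 3 characters: "gja"
Remaining characters: "dfb"
Concatenate remaining + first: "dfb" + "gja" = "dfbgja"

dfbgja


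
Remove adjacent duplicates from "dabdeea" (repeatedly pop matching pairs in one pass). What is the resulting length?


Input: dabdeea
Stack-based adjacent duplicate removal:
  Read 'd': push. Stack: d
  Read 'a': push. Stack: da
  Read 'b': push. Stack: dab
  Read 'd': push. Stack: dabd
  Read 'e': push. Stack: dabde
  Read 'e': matches stack top 'e' => pop. Stack: dabd
  Read 'a': push. Stack: dabda
Final stack: "dabda" (length 5)

5


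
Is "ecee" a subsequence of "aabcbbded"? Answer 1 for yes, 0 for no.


Check if "ecee" is a subsequence of "aabcbbded"
Greedy scan:
  Position 0 ('a'): no match needed
  Position 1 ('a'): no match needed
  Position 2 ('b'): no match needed
  Position 3 ('c'): no match needed
  Position 4 ('b'): no match needed
  Position 5 ('b'): no match needed
  Position 6 ('d'): no match needed
  Position 7 ('e'): matches sub[0] = 'e'
  Position 8 ('d'): no match needed
Only matched 1/4 characters => not a subsequence

0


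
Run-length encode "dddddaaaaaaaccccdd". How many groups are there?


Input: dddddaaaaaaaccccdd
Scanning for consecutive runs:
  Group 1: 'd' x 5 (positions 0-4)
  Group 2: 'a' x 7 (positions 5-11)
  Group 3: 'c' x 4 (positions 12-15)
  Group 4: 'd' x 2 (positions 16-17)
Total groups: 4

4


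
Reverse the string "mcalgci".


Input: mcalgci
Reading characters right to left:
  Position 6: 'i'
  Position 5: 'c'
  Position 4: 'g'
  Position 3: 'l'
  Position 2: 'a'
  Position 1: 'c'
  Position 0: 'm'
Reversed: icglacm

icglacm


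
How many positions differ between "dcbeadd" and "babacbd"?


Comparing "dcbeadd" and "babacbd" position by position:
  Position 0: 'd' vs 'b' => DIFFER
  Position 1: 'c' vs 'a' => DIFFER
  Position 2: 'b' vs 'b' => same
  Position 3: 'e' vs 'a' => DIFFER
  Position 4: 'a' vs 'c' => DIFFER
  Position 5: 'd' vs 'b' => DIFFER
  Position 6: 'd' vs 'd' => same
Positions that differ: 5

5


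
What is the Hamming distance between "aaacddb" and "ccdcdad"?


Comparing "aaacddb" and "ccdcdad" position by position:
  Position 0: 'a' vs 'c' => differ
  Position 1: 'a' vs 'c' => differ
  Position 2: 'a' vs 'd' => differ
  Position 3: 'c' vs 'c' => same
  Position 4: 'd' vs 'd' => same
  Position 5: 'd' vs 'a' => differ
  Position 6: 'b' vs 'd' => differ
Total differences (Hamming distance): 5

5


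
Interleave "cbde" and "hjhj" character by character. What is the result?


Interleaving "cbde" and "hjhj":
  Position 0: 'c' from first, 'h' from second => "ch"
  Position 1: 'b' from first, 'j' from second => "bj"
  Position 2: 'd' from first, 'h' from second => "dh"
  Position 3: 'e' from first, 'j' from second => "ej"
Result: chbjdhej

chbjdhej


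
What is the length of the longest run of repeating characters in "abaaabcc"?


Input: "abaaabcc"
Scanning for longest run:
  Position 1 ('b'): new char, reset run to 1
  Position 2 ('a'): new char, reset run to 1
  Position 3 ('a'): continues run of 'a', length=2
  Position 4 ('a'): continues run of 'a', length=3
  Position 5 ('b'): new char, reset run to 1
  Position 6 ('c'): new char, reset run to 1
  Position 7 ('c'): continues run of 'c', length=2
Longest run: 'a' with length 3

3


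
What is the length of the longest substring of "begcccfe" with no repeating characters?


Input: "begcccfe"
Sliding window (track last position of each char):
  Position 0 ('b'): window [0,0] length 1 -- new best
  Position 1 ('e'): window [0,1] length 2 -- new best
  Position 2 ('g'): window [0,2] length 3 -- new best
  Position 3 ('c'): window [0,3] length 4 -- new best
  Position 4 ('c'): repeat (last at 3), move window start to 4
  Position 4 ('c'): window [4,4] length 1
  Position 5 ('c'): repeat (last at 4), move window start to 5
  Position 5 ('c'): window [5,5] length 1
  Position 6 ('f'): window [5,6] length 2
  Position 7 ('e'): window [5,7] length 3
Longest substring with no repeats: "begc" with length 4

4


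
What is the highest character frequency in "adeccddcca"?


Input: adeccddcca
Character counts:
  'a': 2
  'c': 4
  'd': 3
  'e': 1
Maximum frequency: 4

4


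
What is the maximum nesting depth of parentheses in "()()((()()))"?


Input: "()()((()()))"
Tracking depth:
  Position 0 '(': depth becomes 1
  Position 1 ')': depth becomes 0
  Position 2 '(': depth becomes 1
  Position 3 ')': depth becomes 0
  Position 4 '(': depth becomes 1
  Position 5 '(': depth becomes 2
  Position 6 '(': depth becomes 3
  Position 7 ')': depth becomes 2
  Position 8 '(': depth becomes 3
  Position 9 ')': depth becomes 2
  Position 10 ')': depth becomes 1
  Position 11 ')': depth becomes 0
Maximum depth reached: 3

3


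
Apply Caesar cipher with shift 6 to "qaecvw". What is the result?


Caesar cipher: shift "qaecvw" by 6
  'q' (pos 16) + 6 = pos 22 = 'w'
  'a' (pos 0) + 6 = pos 6 = 'g'
  'e' (pos 4) + 6 = pos 10 = 'k'
  'c' (pos 2) + 6 = pos 8 = 'i'
  'v' (pos 21) + 6 = pos 1 = 'b'
  'w' (pos 22) + 6 = pos 2 = 'c'
Result: wgkibc

wgkibc


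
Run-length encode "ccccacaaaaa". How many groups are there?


Input: ccccacaaaaa
Scanning for consecutive runs:
  Group 1: 'c' x 4 (positions 0-3)
  Group 2: 'a' x 1 (positions 4-4)
  Group 3: 'c' x 1 (positions 5-5)
  Group 4: 'a' x 5 (positions 6-10)
Total groups: 4

4


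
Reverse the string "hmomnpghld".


Input: hmomnpghld
Reading characters right to left:
  Position 9: 'd'
  Position 8: 'l'
  Position 7: 'h'
  Position 6: 'g'
  Position 5: 'p'
  Position 4: 'n'
  Position 3: 'm'
  Position 2: 'o'
  Position 1: 'm'
  Position 0: 'h'
Reversed: dlhgpnmomh

dlhgpnmomh


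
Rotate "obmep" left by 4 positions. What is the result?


Input: "obmep", rotate left by 4
First 4 characters: "obme"
Remaining characters: "p"
Concatenate remaining + first: "p" + "obme" = "pobme"

pobme


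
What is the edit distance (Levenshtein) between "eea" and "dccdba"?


Computing edit distance: "eea" -> "dccdba"
DP table:
           d    c    c    d    b    a
      0    1    2    3    4    5    6
  e   1    1    2    3    4    5    6
  e   2    2    2    3    4    5    6
  a   3    3    3    3    4    5    5
Edit distance = dp[3][6] = 5

5


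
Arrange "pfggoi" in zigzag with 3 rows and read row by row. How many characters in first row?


Zigzag "pfggoi" into 3 rows:
Placing characters:
  'p' => row 0
  'f' => row 1
  'g' => row 2
  'g' => row 1
  'o' => row 0
  'i' => row 1
Rows:
  Row 0: "po"
  Row 1: "fgi"
  Row 2: "g"
First row length: 2

2


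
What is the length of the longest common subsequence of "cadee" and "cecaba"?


LCS of "cadee" and "cecaba"
DP table:
           c    e    c    a    b    a
      0    0    0    0    0    0    0
  c   0    1    1    1    1    1    1
  a   0    1    1    1    2    2    2
  d   0    1    1    1    2    2    2
  e   0    1    2    2    2    2    2
  e   0    1    2    2    2    2    2
LCS length = dp[5][6] = 2

2


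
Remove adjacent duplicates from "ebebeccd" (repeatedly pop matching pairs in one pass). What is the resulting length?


Input: ebebeccd
Stack-based adjacent duplicate removal:
  Read 'e': push. Stack: e
  Read 'b': push. Stack: eb
  Read 'e': push. Stack: ebe
  Read 'b': push. Stack: ebeb
  Read 'e': push. Stack: ebebe
  Read 'c': push. Stack: ebebec
  Read 'c': matches stack top 'c' => pop. Stack: ebebe
  Read 'd': push. Stack: ebebed
Final stack: "ebebed" (length 6)

6


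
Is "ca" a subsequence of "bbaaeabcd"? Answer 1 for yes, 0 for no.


Check if "ca" is a subsequence of "bbaaeabcd"
Greedy scan:
  Position 0 ('b'): no match needed
  Position 1 ('b'): no match needed
  Position 2 ('a'): no match needed
  Position 3 ('a'): no match needed
  Position 4 ('e'): no match needed
  Position 5 ('a'): no match needed
  Position 6 ('b'): no match needed
  Position 7 ('c'): matches sub[0] = 'c'
  Position 8 ('d'): no match needed
Only matched 1/2 characters => not a subsequence

0


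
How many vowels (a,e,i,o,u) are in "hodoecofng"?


Input: hodoecofng
Checking each character:
  'h' at position 0: consonant
  'o' at position 1: vowel (running total: 1)
  'd' at position 2: consonant
  'o' at position 3: vowel (running total: 2)
  'e' at position 4: vowel (running total: 3)
  'c' at position 5: consonant
  'o' at position 6: vowel (running total: 4)
  'f' at position 7: consonant
  'n' at position 8: consonant
  'g' at position 9: consonant
Total vowels: 4

4


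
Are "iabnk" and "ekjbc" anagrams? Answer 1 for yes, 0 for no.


Strings: "iabnk", "ekjbc"
Sorted first:  abikn
Sorted second: bcejk
Differ at position 0: 'a' vs 'b' => not anagrams

0


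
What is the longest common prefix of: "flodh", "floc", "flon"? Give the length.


Words: flodh, floc, flon
  Position 0: all 'f' => match
  Position 1: all 'l' => match
  Position 2: all 'o' => match
  Position 3: ('d', 'c', 'n') => mismatch, stop
LCP = "flo" (length 3)

3


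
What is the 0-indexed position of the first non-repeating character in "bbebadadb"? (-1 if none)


Input: bbebadadb
Character frequencies:
  'a': 2
  'b': 4
  'd': 2
  'e': 1
Scanning left to right for freq == 1:
  Position 0 ('b'): freq=4, skip
  Position 1 ('b'): freq=4, skip
  Position 2 ('e'): unique! => answer = 2

2


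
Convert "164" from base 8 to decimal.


Input: "164" in base 8
Positional expansion:
  Digit '1' (value 1) x 8^2 = 64
  Digit '6' (value 6) x 8^1 = 48
  Digit '4' (value 4) x 8^0 = 4
Sum = 116

116


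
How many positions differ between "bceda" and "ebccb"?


Comparing "bceda" and "ebccb" position by position:
  Position 0: 'b' vs 'e' => DIFFER
  Position 1: 'c' vs 'b' => DIFFER
  Position 2: 'e' vs 'c' => DIFFER
  Position 3: 'd' vs 'c' => DIFFER
  Position 4: 'a' vs 'b' => DIFFER
Positions that differ: 5

5


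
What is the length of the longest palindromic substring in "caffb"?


Input: "caffb"
Checking substrings for palindromes:
  [2:4] "ff" (len 2) => palindrome
Longest palindromic substring: "ff" with length 2

2


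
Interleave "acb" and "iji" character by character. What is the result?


Interleaving "acb" and "iji":
  Position 0: 'a' from first, 'i' from second => "ai"
  Position 1: 'c' from first, 'j' from second => "cj"
  Position 2: 'b' from first, 'i' from second => "bi"
Result: aicjbi

aicjbi


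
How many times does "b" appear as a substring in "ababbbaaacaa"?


Searching for "b" in "ababbbaaacaa"
Scanning each position:
  Position 0: "a" => no
  Position 1: "b" => MATCH
  Position 2: "a" => no
  Position 3: "b" => MATCH
  Position 4: "b" => MATCH
  Position 5: "b" => MATCH
  Position 6: "a" => no
  Position 7: "a" => no
  Position 8: "a" => no
  Position 9: "c" => no
  Position 10: "a" => no
  Position 11: "a" => no
Total occurrences: 4

4


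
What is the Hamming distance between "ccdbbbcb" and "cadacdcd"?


Comparing "ccdbbbcb" and "cadacdcd" position by position:
  Position 0: 'c' vs 'c' => same
  Position 1: 'c' vs 'a' => differ
  Position 2: 'd' vs 'd' => same
  Position 3: 'b' vs 'a' => differ
  Position 4: 'b' vs 'c' => differ
  Position 5: 'b' vs 'd' => differ
  Position 6: 'c' vs 'c' => same
  Position 7: 'b' vs 'd' => differ
Total differences (Hamming distance): 5

5


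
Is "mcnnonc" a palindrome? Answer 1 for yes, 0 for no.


Input: mcnnonc
Reversed: cnonncm
  Compare pos 0 ('m') with pos 6 ('c'): MISMATCH
  Compare pos 1 ('c') with pos 5 ('n'): MISMATCH
  Compare pos 2 ('n') with pos 4 ('o'): MISMATCH
Result: not a palindrome

0


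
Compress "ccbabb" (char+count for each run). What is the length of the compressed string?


Input: ccbabb
Runs:
  'c' x 2 => "c2"
  'b' x 1 => "b1"
  'a' x 1 => "a1"
  'b' x 2 => "b2"
Compressed: "c2b1a1b2"
Compressed length: 8

8


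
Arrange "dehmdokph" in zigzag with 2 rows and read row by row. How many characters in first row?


Zigzag "dehmdokph" into 2 rows:
Placing characters:
  'd' => row 0
  'e' => row 1
  'h' => row 0
  'm' => row 1
  'd' => row 0
  'o' => row 1
  'k' => row 0
  'p' => row 1
  'h' => row 0
Rows:
  Row 0: "dhdkh"
  Row 1: "emop"
First row length: 5

5


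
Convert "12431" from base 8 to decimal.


Input: "12431" in base 8
Positional expansion:
  Digit '1' (value 1) x 8^4 = 4096
  Digit '2' (value 2) x 8^3 = 1024
  Digit '4' (value 4) x 8^2 = 256
  Digit '3' (value 3) x 8^1 = 24
  Digit '1' (value 1) x 8^0 = 1
Sum = 5401

5401


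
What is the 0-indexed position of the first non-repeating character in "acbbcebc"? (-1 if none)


Input: acbbcebc
Character frequencies:
  'a': 1
  'b': 3
  'c': 3
  'e': 1
Scanning left to right for freq == 1:
  Position 0 ('a'): unique! => answer = 0

0


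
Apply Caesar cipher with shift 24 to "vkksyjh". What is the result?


Caesar cipher: shift "vkksyjh" by 24
  'v' (pos 21) + 24 = pos 19 = 't'
  'k' (pos 10) + 24 = pos 8 = 'i'
  'k' (pos 10) + 24 = pos 8 = 'i'
  's' (pos 18) + 24 = pos 16 = 'q'
  'y' (pos 24) + 24 = pos 22 = 'w'
  'j' (pos 9) + 24 = pos 7 = 'h'
  'h' (pos 7) + 24 = pos 5 = 'f'
Result: tiiqwhf

tiiqwhf


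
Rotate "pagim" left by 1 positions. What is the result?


Input: "pagim", rotate left by 1
First 1 characters: "p"
Remaining characters: "agim"
Concatenate remaining + first: "agim" + "p" = "agimp"

agimp


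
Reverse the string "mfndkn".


Input: mfndkn
Reading characters right to left:
  Position 5: 'n'
  Position 4: 'k'
  Position 3: 'd'
  Position 2: 'n'
  Position 1: 'f'
  Position 0: 'm'
Reversed: nkdnfm

nkdnfm


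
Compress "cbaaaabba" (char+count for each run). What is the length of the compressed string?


Input: cbaaaabba
Runs:
  'c' x 1 => "c1"
  'b' x 1 => "b1"
  'a' x 4 => "a4"
  'b' x 2 => "b2"
  'a' x 1 => "a1"
Compressed: "c1b1a4b2a1"
Compressed length: 10

10


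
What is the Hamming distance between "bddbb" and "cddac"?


Comparing "bddbb" and "cddac" position by position:
  Position 0: 'b' vs 'c' => differ
  Position 1: 'd' vs 'd' => same
  Position 2: 'd' vs 'd' => same
  Position 3: 'b' vs 'a' => differ
  Position 4: 'b' vs 'c' => differ
Total differences (Hamming distance): 3

3


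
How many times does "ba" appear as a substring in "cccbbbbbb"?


Searching for "ba" in "cccbbbbbb"
Scanning each position:
  Position 0: "cc" => no
  Position 1: "cc" => no
  Position 2: "cb" => no
  Position 3: "bb" => no
  Position 4: "bb" => no
  Position 5: "bb" => no
  Position 6: "bb" => no
  Position 7: "bb" => no
Total occurrences: 0

0


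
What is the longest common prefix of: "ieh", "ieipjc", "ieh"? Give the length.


Words: ieh, ieipjc, ieh
  Position 0: all 'i' => match
  Position 1: all 'e' => match
  Position 2: ('h', 'i', 'h') => mismatch, stop
LCP = "ie" (length 2)

2


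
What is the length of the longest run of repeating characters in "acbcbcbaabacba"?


Input: "acbcbcbaabacba"
Scanning for longest run:
  Position 1 ('c'): new char, reset run to 1
  Position 2 ('b'): new char, reset run to 1
  Position 3 ('c'): new char, reset run to 1
  Position 4 ('b'): new char, reset run to 1
  Position 5 ('c'): new char, reset run to 1
  Position 6 ('b'): new char, reset run to 1
  Position 7 ('a'): new char, reset run to 1
  Position 8 ('a'): continues run of 'a', length=2
  Position 9 ('b'): new char, reset run to 1
  Position 10 ('a'): new char, reset run to 1
  Position 11 ('c'): new char, reset run to 1
  Position 12 ('b'): new char, reset run to 1
  Position 13 ('a'): new char, reset run to 1
Longest run: 'a' with length 2

2


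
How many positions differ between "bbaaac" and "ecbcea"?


Comparing "bbaaac" and "ecbcea" position by position:
  Position 0: 'b' vs 'e' => DIFFER
  Position 1: 'b' vs 'c' => DIFFER
  Position 2: 'a' vs 'b' => DIFFER
  Position 3: 'a' vs 'c' => DIFFER
  Position 4: 'a' vs 'e' => DIFFER
  Position 5: 'c' vs 'a' => DIFFER
Positions that differ: 6

6


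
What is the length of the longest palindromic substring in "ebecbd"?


Input: "ebecbd"
Checking substrings for palindromes:
  [0:3] "ebe" (len 3) => palindrome
Longest palindromic substring: "ebe" with length 3

3


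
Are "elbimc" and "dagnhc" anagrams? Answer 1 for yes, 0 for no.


Strings: "elbimc", "dagnhc"
Sorted first:  bceilm
Sorted second: acdghn
Differ at position 0: 'b' vs 'a' => not anagrams

0


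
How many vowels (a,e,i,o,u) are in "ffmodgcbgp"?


Input: ffmodgcbgp
Checking each character:
  'f' at position 0: consonant
  'f' at position 1: consonant
  'm' at position 2: consonant
  'o' at position 3: vowel (running total: 1)
  'd' at position 4: consonant
  'g' at position 5: consonant
  'c' at position 6: consonant
  'b' at position 7: consonant
  'g' at position 8: consonant
  'p' at position 9: consonant
Total vowels: 1

1


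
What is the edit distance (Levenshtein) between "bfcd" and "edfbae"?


Computing edit distance: "bfcd" -> "edfbae"
DP table:
           e    d    f    b    a    e
      0    1    2    3    4    5    6
  b   1    1    2    3    3    4    5
  f   2    2    2    2    3    4    5
  c   3    3    3    3    3    4    5
  d   4    4    3    4    4    4    5
Edit distance = dp[4][6] = 5

5


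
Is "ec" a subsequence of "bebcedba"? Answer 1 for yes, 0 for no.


Check if "ec" is a subsequence of "bebcedba"
Greedy scan:
  Position 0 ('b'): no match needed
  Position 1 ('e'): matches sub[0] = 'e'
  Position 2 ('b'): no match needed
  Position 3 ('c'): matches sub[1] = 'c'
  Position 4 ('e'): no match needed
  Position 5 ('d'): no match needed
  Position 6 ('b'): no match needed
  Position 7 ('a'): no match needed
All 2 characters matched => is a subsequence

1


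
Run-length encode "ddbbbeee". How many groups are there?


Input: ddbbbeee
Scanning for consecutive runs:
  Group 1: 'd' x 2 (positions 0-1)
  Group 2: 'b' x 3 (positions 2-4)
  Group 3: 'e' x 3 (positions 5-7)
Total groups: 3

3


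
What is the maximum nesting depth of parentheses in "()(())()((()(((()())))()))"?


Input: "()(())()((()(((()())))()))"
Tracking depth:
  Position 0 '(': depth becomes 1
  Position 1 ')': depth becomes 0
  Position 2 '(': depth becomes 1
  Position 3 '(': depth becomes 2
  Position 4 ')': depth becomes 1
  Position 5 ')': depth becomes 0
  Position 6 '(': depth becomes 1
  Position 7 ')': depth becomes 0
  Position 8 '(': depth becomes 1
  Position 9 '(': depth becomes 2
  Position 10 '(': depth becomes 3
  Position 11 ')': depth becomes 2
  Position 12 '(': depth becomes 3
  Position 13 '(': depth becomes 4
  Position 14 '(': depth becomes 5
  Position 15 '(': depth becomes 6
  Position 16 ')': depth becomes 5
  Position 17 '(': depth becomes 6
  Position 18 ')': depth becomes 5
  Position 19 ')': depth becomes 4
  Position 20 ')': depth becomes 3
  Position 21 ')': depth becomes 2
  Position 22 '(': depth becomes 3
  Position 23 ')': depth becomes 2
  Position 24 ')': depth becomes 1
  Position 25 ')': depth becomes 0
Maximum depth reached: 6

6


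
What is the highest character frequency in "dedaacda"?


Input: dedaacda
Character counts:
  'a': 3
  'c': 1
  'd': 3
  'e': 1
Maximum frequency: 3

3


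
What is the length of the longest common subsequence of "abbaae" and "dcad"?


LCS of "abbaae" and "dcad"
DP table:
           d    c    a    d
      0    0    0    0    0
  a   0    0    0    1    1
  b   0    0    0    1    1
  b   0    0    0    1    1
  a   0    0    0    1    1
  a   0    0    0    1    1
  e   0    0    0    1    1
LCS length = dp[6][4] = 1

1


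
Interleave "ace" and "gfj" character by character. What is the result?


Interleaving "ace" and "gfj":
  Position 0: 'a' from first, 'g' from second => "ag"
  Position 1: 'c' from first, 'f' from second => "cf"
  Position 2: 'e' from first, 'j' from second => "ej"
Result: agcfej

agcfej


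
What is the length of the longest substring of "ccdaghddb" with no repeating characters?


Input: "ccdaghddb"
Sliding window (track last position of each char):
  Position 0 ('c'): window [0,0] length 1 -- new best
  Position 1 ('c'): repeat (last at 0), move window start to 1
  Position 1 ('c'): window [1,1] length 1
  Position 2 ('d'): window [1,2] length 2 -- new best
  Position 3 ('a'): window [1,3] length 3 -- new best
  Position 4 ('g'): window [1,4] length 4 -- new best
  Position 5 ('h'): window [1,5] length 5 -- new best
  Position 6 ('d'): repeat (last at 2), move window start to 3
  Position 6 ('d'): window [3,6] length 4
  Position 7 ('d'): repeat (last at 6), move window start to 7
  Position 7 ('d'): window [7,7] length 1
  Position 8 ('b'): window [7,8] length 2
Longest substring with no repeats: "cdagh" with length 5

5


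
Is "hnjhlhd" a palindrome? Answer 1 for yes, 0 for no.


Input: hnjhlhd
Reversed: dhlhjnh
  Compare pos 0 ('h') with pos 6 ('d'): MISMATCH
  Compare pos 1 ('n') with pos 5 ('h'): MISMATCH
  Compare pos 2 ('j') with pos 4 ('l'): MISMATCH
Result: not a palindrome

0


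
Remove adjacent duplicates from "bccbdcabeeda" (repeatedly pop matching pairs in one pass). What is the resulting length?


Input: bccbdcabeeda
Stack-based adjacent duplicate removal:
  Read 'b': push. Stack: b
  Read 'c': push. Stack: bc
  Read 'c': matches stack top 'c' => pop. Stack: b
  Read 'b': matches stack top 'b' => pop. Stack: (empty)
  Read 'd': push. Stack: d
  Read 'c': push. Stack: dc
  Read 'a': push. Stack: dca
  Read 'b': push. Stack: dcab
  Read 'e': push. Stack: dcabe
  Read 'e': matches stack top 'e' => pop. Stack: dcab
  Read 'd': push. Stack: dcabd
  Read 'a': push. Stack: dcabda
Final stack: "dcabda" (length 6)

6


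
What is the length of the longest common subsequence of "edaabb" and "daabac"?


LCS of "edaabb" and "daabac"
DP table:
           d    a    a    b    a    c
      0    0    0    0    0    0    0
  e   0    0    0    0    0    0    0
  d   0    1    1    1    1    1    1
  a   0    1    2    2    2    2    2
  a   0    1    2    3    3    3    3
  b   0    1    2    3    4    4    4
  b   0    1    2    3    4    4    4
LCS length = dp[6][6] = 4

4


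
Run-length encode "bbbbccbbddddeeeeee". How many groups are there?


Input: bbbbccbbddddeeeeee
Scanning for consecutive runs:
  Group 1: 'b' x 4 (positions 0-3)
  Group 2: 'c' x 2 (positions 4-5)
  Group 3: 'b' x 2 (positions 6-7)
  Group 4: 'd' x 4 (positions 8-11)
  Group 5: 'e' x 6 (positions 12-17)
Total groups: 5

5


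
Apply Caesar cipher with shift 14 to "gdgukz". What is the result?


Caesar cipher: shift "gdgukz" by 14
  'g' (pos 6) + 14 = pos 20 = 'u'
  'd' (pos 3) + 14 = pos 17 = 'r'
  'g' (pos 6) + 14 = pos 20 = 'u'
  'u' (pos 20) + 14 = pos 8 = 'i'
  'k' (pos 10) + 14 = pos 24 = 'y'
  'z' (pos 25) + 14 = pos 13 = 'n'
Result: uruiyn

uruiyn


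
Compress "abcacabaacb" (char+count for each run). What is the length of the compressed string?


Input: abcacabaacb
Runs:
  'a' x 1 => "a1"
  'b' x 1 => "b1"
  'c' x 1 => "c1"
  'a' x 1 => "a1"
  'c' x 1 => "c1"
  'a' x 1 => "a1"
  'b' x 1 => "b1"
  'a' x 2 => "a2"
  'c' x 1 => "c1"
  'b' x 1 => "b1"
Compressed: "a1b1c1a1c1a1b1a2c1b1"
Compressed length: 20

20


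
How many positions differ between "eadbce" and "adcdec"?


Comparing "eadbce" and "adcdec" position by position:
  Position 0: 'e' vs 'a' => DIFFER
  Position 1: 'a' vs 'd' => DIFFER
  Position 2: 'd' vs 'c' => DIFFER
  Position 3: 'b' vs 'd' => DIFFER
  Position 4: 'c' vs 'e' => DIFFER
  Position 5: 'e' vs 'c' => DIFFER
Positions that differ: 6

6


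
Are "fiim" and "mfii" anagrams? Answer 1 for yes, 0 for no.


Strings: "fiim", "mfii"
Sorted first:  fiim
Sorted second: fiim
Sorted forms match => anagrams

1


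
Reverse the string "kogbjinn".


Input: kogbjinn
Reading characters right to left:
  Position 7: 'n'
  Position 6: 'n'
  Position 5: 'i'
  Position 4: 'j'
  Position 3: 'b'
  Position 2: 'g'
  Position 1: 'o'
  Position 0: 'k'
Reversed: nnijbgok

nnijbgok


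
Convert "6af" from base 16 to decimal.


Input: "6af" in base 16
Positional expansion:
  Digit '6' (value 6) x 16^2 = 1536
  Digit 'a' (value 10) x 16^1 = 160
  Digit 'f' (value 15) x 16^0 = 15
Sum = 1711

1711


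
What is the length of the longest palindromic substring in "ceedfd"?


Input: "ceedfd"
Checking substrings for palindromes:
  [3:6] "dfd" (len 3) => palindrome
  [1:3] "ee" (len 2) => palindrome
Longest palindromic substring: "dfd" with length 3

3


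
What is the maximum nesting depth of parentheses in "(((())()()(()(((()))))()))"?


Input: "(((())()()(()(((()))))()))"
Tracking depth:
  Position 0 '(': depth becomes 1
  Position 1 '(': depth becomes 2
  Position 2 '(': depth becomes 3
  Position 3 '(': depth becomes 4
  Position 4 ')': depth becomes 3
  Position 5 ')': depth becomes 2
  Position 6 '(': depth becomes 3
  Position 7 ')': depth becomes 2
  Position 8 '(': depth becomes 3
  Position 9 ')': depth becomes 2
  Position 10 '(': depth becomes 3
  Position 11 '(': depth becomes 4
  Position 12 ')': depth becomes 3
  Position 13 '(': depth becomes 4
  Position 14 '(': depth becomes 5
  Position 15 '(': depth becomes 6
  Position 16 '(': depth becomes 7
  Position 17 ')': depth becomes 6
  Position 18 ')': depth becomes 5
  Position 19 ')': depth becomes 4
  Position 20 ')': depth becomes 3
  Position 21 ')': depth becomes 2
  Position 22 '(': depth becomes 3
  Position 23 ')': depth becomes 2
  Position 24 ')': depth becomes 1
  Position 25 ')': depth becomes 0
Maximum depth reached: 7

7
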